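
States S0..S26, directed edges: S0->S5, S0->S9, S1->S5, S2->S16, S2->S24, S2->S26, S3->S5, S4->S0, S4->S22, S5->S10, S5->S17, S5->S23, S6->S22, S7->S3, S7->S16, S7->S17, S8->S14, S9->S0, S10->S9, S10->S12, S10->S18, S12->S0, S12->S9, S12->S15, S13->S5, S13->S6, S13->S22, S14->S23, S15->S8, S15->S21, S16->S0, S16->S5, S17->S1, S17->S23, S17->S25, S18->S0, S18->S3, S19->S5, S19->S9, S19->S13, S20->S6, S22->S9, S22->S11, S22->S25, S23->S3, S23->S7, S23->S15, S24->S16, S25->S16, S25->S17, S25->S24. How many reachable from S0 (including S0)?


BFS from S0:
  layer 0: {S0}
  layer 1: {S5, S9}
  layer 2: {S10, S17, S23}
  layer 3: {S1, S3, S7, S12, S15, S18, S25}
  layer 4: {S8, S16, S21, S24}
  layer 5: {S14}
Reachable set: {S0, S1, S3, S5, S7, S8, S9, S10, S12, S14, S15, S16, S17, S18, S21, S23, S24, S25}
Count = 18

18


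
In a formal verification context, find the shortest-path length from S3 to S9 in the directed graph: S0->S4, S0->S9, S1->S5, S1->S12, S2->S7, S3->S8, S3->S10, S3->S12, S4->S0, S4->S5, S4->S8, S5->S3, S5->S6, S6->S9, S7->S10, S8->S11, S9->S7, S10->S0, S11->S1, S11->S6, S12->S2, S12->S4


BFS layer-by-layer from S3:
  dist 0: {S3}
  dist 1: {S8, S10, S12}
  dist 2: {S0, S2, S4, S11}
  dist 3: {S1, S5, S6, S7, S9}
  -> S9 reached at distance 3
Shortest path length = 3

3


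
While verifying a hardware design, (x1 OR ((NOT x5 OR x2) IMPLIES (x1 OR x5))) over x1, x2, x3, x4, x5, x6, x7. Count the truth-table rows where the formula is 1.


Formula: (x1 OR ((NOT x5 OR x2) IMPLIES (x1 OR x5))) over 7 vars (128 rows)
Evaluate each row (x1, x2, x3, x4, x5, x6, x7 as bits, MSB first):
  row 0 [0000000]: (0 OR ((NOT 0 OR 0) IMPLIES (0 OR 0))) -> 0
  row 1 [0000001]: (0 OR ((NOT 0 OR 0) IMPLIES (0 OR 0))) -> 0
  row 2 [0000010]: (0 OR ((NOT 0 OR 0) IMPLIES (0 OR 0))) -> 0
  row 3 [0000011]: (0 OR ((NOT 0 OR 0) IMPLIES (0 OR 0))) -> 0
  row 4 [0000100]: (0 OR ((NOT 1 OR 0) IMPLIES (0 OR 1))) -> 1
  (every remaining row is evaluated the same way; all 128 results are listed next)
Full result column, 8 rows per line (x1,x2,x3,x4 fixed per line; x5,x6,x7 runs 000..111 left to right):
  rows 0-7 [x1,x2,x3,x4=0000]: 00001111  (ones: 4)
  rows 8-15 [x1,x2,x3,x4=0001]: 00001111  (ones: 4)
  rows 16-23 [x1,x2,x3,x4=0010]: 00001111  (ones: 4)
  rows 24-31 [x1,x2,x3,x4=0011]: 00001111  (ones: 4)
  rows 32-39 [x1,x2,x3,x4=0100]: 00001111  (ones: 4)
  rows 40-47 [x1,x2,x3,x4=0101]: 00001111  (ones: 4)
  rows 48-55 [x1,x2,x3,x4=0110]: 00001111  (ones: 4)
  rows 56-63 [x1,x2,x3,x4=0111]: 00001111  (ones: 4)
  rows 64-71 [x1,x2,x3,x4=1000]: 11111111  (ones: 8)
  rows 72-79 [x1,x2,x3,x4=1001]: 11111111  (ones: 8)
  rows 80-87 [x1,x2,x3,x4=1010]: 11111111  (ones: 8)
  rows 88-95 [x1,x2,x3,x4=1011]: 11111111  (ones: 8)
  rows 96-103 [x1,x2,x3,x4=1100]: 11111111  (ones: 8)
  rows 104-111 [x1,x2,x3,x4=1101]: 11111111  (ones: 8)
  rows 112-119 [x1,x2,x3,x4=1110]: 11111111  (ones: 8)
  rows 120-127 [x1,x2,x3,x4=1111]: 11111111  (ones: 8)
Count of 1-rows = 4+4+4+4+4+4+4+4+8+8+8+8+8+8+8+8 = 96

96


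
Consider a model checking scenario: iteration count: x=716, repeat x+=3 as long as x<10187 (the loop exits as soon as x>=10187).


Step 1: x goes from 716 toward 10187 by 3; the body runs while x<10187, so iterations = ceil((bound-start)/step)
Step 2: Distance=9471
Step 3: ceil(9471/3)=3157

3157


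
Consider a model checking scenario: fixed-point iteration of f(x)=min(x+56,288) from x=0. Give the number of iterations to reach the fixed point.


Step 1: x=0, cap=288, increment=56
Step 2: x grows by 56 each step until capped at 288; fixed point is x=288
Step 3: iterations = ceil(288/56) = 6

6


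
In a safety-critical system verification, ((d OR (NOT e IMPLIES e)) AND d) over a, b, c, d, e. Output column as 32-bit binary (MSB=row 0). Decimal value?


Formula: ((d OR (NOT e IMPLIES e)) AND d) over a, b, c, d, e (32 rows)
Evaluate each row (bits = a,b,c,d,e, MSB first):
  row 0 [00000]: ((0 OR (NOT 0 IMPLIES 0)) AND 0) -> 0
  row 1 [00001]: ((0 OR (NOT 1 IMPLIES 1)) AND 0) -> 0
  row 2 [00010]: ((1 OR (NOT 0 IMPLIES 0)) AND 1) -> 1
  row 3 [00011]: ((1 OR (NOT 1 IMPLIES 1)) AND 1) -> 1
  row 4 [00100]: ((0 OR (NOT 0 IMPLIES 0)) AND 0) -> 0
  row 5 [00101]: ((0 OR (NOT 1 IMPLIES 1)) AND 0) -> 0
  row 6 [00110]: ((1 OR (NOT 0 IMPLIES 0)) AND 1) -> 1
  row 7 [00111]: ((1 OR (NOT 1 IMPLIES 1)) AND 1) -> 1
  row 8 [01000]: ((0 OR (NOT 0 IMPLIES 0)) AND 0) -> 0
  row 9 [01001]: ((0 OR (NOT 1 IMPLIES 1)) AND 0) -> 0
  row 10 [01010]: ((1 OR (NOT 0 IMPLIES 0)) AND 1) -> 1
  row 11 [01011]: ((1 OR (NOT 1 IMPLIES 1)) AND 1) -> 1
  row 12 [01100]: ((0 OR (NOT 0 IMPLIES 0)) AND 0) -> 0
  row 13 [01101]: ((0 OR (NOT 1 IMPLIES 1)) AND 0) -> 0
  row 14 [01110]: ((1 OR (NOT 0 IMPLIES 0)) AND 1) -> 1
  row 15 [01111]: ((1 OR (NOT 1 IMPLIES 1)) AND 1) -> 1
  row 16 [10000]: ((0 OR (NOT 0 IMPLIES 0)) AND 0) -> 0
  row 17 [10001]: ((0 OR (NOT 1 IMPLIES 1)) AND 0) -> 0
  row 18 [10010]: ((1 OR (NOT 0 IMPLIES 0)) AND 1) -> 1
  row 19 [10011]: ((1 OR (NOT 1 IMPLIES 1)) AND 1) -> 1
  row 20 [10100]: ((0 OR (NOT 0 IMPLIES 0)) AND 0) -> 0
  row 21 [10101]: ((0 OR (NOT 1 IMPLIES 1)) AND 0) -> 0
  row 22 [10110]: ((1 OR (NOT 0 IMPLIES 0)) AND 1) -> 1
  row 23 [10111]: ((1 OR (NOT 1 IMPLIES 1)) AND 1) -> 1
  row 24 [11000]: ((0 OR (NOT 0 IMPLIES 0)) AND 0) -> 0
  row 25 [11001]: ((0 OR (NOT 1 IMPLIES 1)) AND 0) -> 0
  row 26 [11010]: ((1 OR (NOT 0 IMPLIES 0)) AND 1) -> 1
  row 27 [11011]: ((1 OR (NOT 1 IMPLIES 1)) AND 1) -> 1
  row 28 [11100]: ((0 OR (NOT 0 IMPLIES 0)) AND 0) -> 0
  row 29 [11101]: ((0 OR (NOT 1 IMPLIES 1)) AND 0) -> 0
  row 30 [11110]: ((1 OR (NOT 0 IMPLIES 0)) AND 1) -> 1
  row 31 [11111]: ((1 OR (NOT 1 IMPLIES 1)) AND 1) -> 1
Full result column, 4 rows per line (a,b,c fixed per line; d,e runs 00..11 left to right):
  rows 0-3 [a,b,c=000]: 0011  = hex 3
  rows 4-7 [a,b,c=001]: 0011  = hex 3
  rows 8-11 [a,b,c=010]: 0011  = hex 3
  rows 12-15 [a,b,c=011]: 0011  = hex 3
  rows 16-19 [a,b,c=100]: 0011  = hex 3
  rows 20-23 [a,b,c=101]: 0011  = hex 3
  rows 24-27 [a,b,c=110]: 0011  = hex 3
  rows 28-31 [a,b,c=111]: 0011  = hex 3
Output column (row 0 .. row 31) = 00110011001100110011001100110011
Output column grouped in 4s = 0011 0011 0011 0011 0011 0011 0011 0011 = 0x33333333
Convert to decimal digit by digit (value = value*16 + digit):
  3 -> 3
  3*16 + 3 = 51
  51*16 + 3 = 819
  819*16 + 3 = 13107
  13107*16 + 3 = 209715
  209715*16 + 3 = 3355443
  3355443*16 + 3 = 53687091
  53687091*16 + 3 = 858993459
Decimal = 858993459

858993459


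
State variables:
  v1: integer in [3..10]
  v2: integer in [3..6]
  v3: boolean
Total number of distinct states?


State space = product of domain sizes of all variables.
Domain sizes:
  v1 (integer in [3..10]): 8
  v2 (integer in [3..6]): 4
  v3 (boolean): 2
Product = 8 * 4 * 2 = 64

64


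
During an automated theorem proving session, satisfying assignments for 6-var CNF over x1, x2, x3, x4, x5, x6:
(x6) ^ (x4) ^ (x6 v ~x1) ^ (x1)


CNF with 4 clauses over 6 vars (64 assignments).
An assignment satisfies CNF iff every clause has >=1 true literal.
Check each row (bits = x1,x2,x3,x4,x5,x6; clause T/F shown):
  row 0 [000000]: clauses=FFTF -> 0
  row 1 [000001]: clauses=TFTF -> 0
  row 2 [000010]: clauses=FFTF -> 0
  row 3 [000011]: clauses=TFTF -> 0
  row 4 [000100]: clauses=FTTF -> 0
  (every remaining row is evaluated the same way; all 64 results are listed next)
Full result column, 8 rows per line (x1,x2,x3 fixed per line; x4,x5,x6 runs 000..111 left to right):
  rows 0-7 [x1,x2,x3=000]: 00000000  (ones: 0)
  rows 8-15 [x1,x2,x3=001]: 00000000  (ones: 0)
  rows 16-23 [x1,x2,x3=010]: 00000000  (ones: 0)
  rows 24-31 [x1,x2,x3=011]: 00000000  (ones: 0)
  rows 32-39 [x1,x2,x3=100]: 00000101  (ones: 2)
  rows 40-47 [x1,x2,x3=101]: 00000101  (ones: 2)
  rows 48-55 [x1,x2,x3=110]: 00000101  (ones: 2)
  rows 56-63 [x1,x2,x3=111]: 00000101  (ones: 2)
Satisfying assignments = 0+0+0+0+2+2+2+2 = 8

8


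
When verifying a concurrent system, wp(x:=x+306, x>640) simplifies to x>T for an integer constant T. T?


Formula: wp(x:=E, P) = P[E/x] (substitute E for x in postcondition)
Step 1: Postcondition: x>640
Step 2: Substitute x+306 for x: x+306>640
Step 3: Solve for x: x > 640-306 = 334

334


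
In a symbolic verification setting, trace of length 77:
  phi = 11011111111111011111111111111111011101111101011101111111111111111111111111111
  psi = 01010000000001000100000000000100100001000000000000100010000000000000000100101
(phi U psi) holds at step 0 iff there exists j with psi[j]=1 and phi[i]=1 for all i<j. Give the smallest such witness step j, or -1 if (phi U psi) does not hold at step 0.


(phi U psi) at 0: need smallest j with psi[j]=1 and phi[i]=1 for all i in [0,j).
Scan from step 0:
  step 0: phi=1, psi=0 -> continue
  step 1: psi=1 and phi held for [0,1) -> witness found
Witness step = 1

1


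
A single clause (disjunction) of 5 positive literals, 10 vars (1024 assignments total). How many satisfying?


Step 1: Total=2^10=1024
Step 2: Unsat when all 5 false: 2^5=32
Step 3: Sat=1024-32=992

992


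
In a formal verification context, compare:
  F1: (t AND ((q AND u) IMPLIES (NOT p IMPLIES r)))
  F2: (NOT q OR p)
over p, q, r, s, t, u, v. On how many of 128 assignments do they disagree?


F1 = (t AND ((q AND u) IMPLIES (NOT p IMPLIES r)))
F2 = (NOT q OR p)
Evaluate both on each of 128 rows (bits = p,q,r,s,t,u,v):
  row 0 [0000000]: F1=0 F2=1 (differ) -> 1
  row 1 [0000001]: F1=0 F2=1 (differ) -> 1
  row 2 [0000010]: F1=0 F2=1 (differ) -> 1
  row 3 [0000011]: F1=0 F2=1 (differ) -> 1
  row 4 [0000100]: F1=1 F2=1 -> 0
  (every remaining row is evaluated the same way; all 128 results are listed next)
Full result column, 8 rows per line (p,q,r,s fixed per line; t,u,v runs 000..111 left to right):
  rows 0-7 [p,q,r,s=0000]: 11110000  (ones: 4)
  rows 8-15 [p,q,r,s=0001]: 11110000  (ones: 4)
  rows 16-23 [p,q,r,s=0010]: 11110000  (ones: 4)
  rows 24-31 [p,q,r,s=0011]: 11110000  (ones: 4)
  rows 32-39 [p,q,r,s=0100]: 00001100  (ones: 2)
  rows 40-47 [p,q,r,s=0101]: 00001100  (ones: 2)
  rows 48-55 [p,q,r,s=0110]: 00001111  (ones: 4)
  rows 56-63 [p,q,r,s=0111]: 00001111  (ones: 4)
  rows 64-71 [p,q,r,s=1000]: 11110000  (ones: 4)
  rows 72-79 [p,q,r,s=1001]: 11110000  (ones: 4)
  rows 80-87 [p,q,r,s=1010]: 11110000  (ones: 4)
  rows 88-95 [p,q,r,s=1011]: 11110000  (ones: 4)
  rows 96-103 [p,q,r,s=1100]: 11110000  (ones: 4)
  rows 104-111 [p,q,r,s=1101]: 11110000  (ones: 4)
  rows 112-119 [p,q,r,s=1110]: 11110000  (ones: 4)
  rows 120-127 [p,q,r,s=1111]: 11110000  (ones: 4)
Disagreements = 4+4+4+4+2+2+4+4+4+4+4+4+4+4+4+4 = 60

60


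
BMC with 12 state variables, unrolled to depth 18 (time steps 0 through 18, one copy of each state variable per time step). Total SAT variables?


BMC unrolls to depth k, creating one copy of each state var for steps 0..k.
Step count = 18 + 1 = 19 (steps 0 through 18)
Vars per step = 12
Total = 12 * 19 = 228

228


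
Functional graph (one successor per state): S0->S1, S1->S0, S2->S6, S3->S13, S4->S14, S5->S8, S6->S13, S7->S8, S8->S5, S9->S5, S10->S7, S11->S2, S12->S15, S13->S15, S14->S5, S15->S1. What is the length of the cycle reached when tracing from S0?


Trace from S0 until a state repeats:
  S0 -> S1 -> S0
S0 first seen at step 0, revisited at step 2.
Cycle length = 2 - 0 = 2

2


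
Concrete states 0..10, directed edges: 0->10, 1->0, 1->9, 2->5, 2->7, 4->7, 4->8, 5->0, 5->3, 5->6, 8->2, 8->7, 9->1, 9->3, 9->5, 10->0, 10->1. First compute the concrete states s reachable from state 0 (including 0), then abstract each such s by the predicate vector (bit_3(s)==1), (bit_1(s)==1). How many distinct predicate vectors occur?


BFS from 0:
Concrete reachable: {0, 1, 3, 5, 6, 9, 10}
Abstract via predicates (bit_3(s)==1), (bit_1(s)==1):
  (0,0) <- {0, 1, 5}
  (0,1) <- {3, 6}
  (1,0) <- {9}
  (1,1) <- {10}
Distinct abstract states = 4

4


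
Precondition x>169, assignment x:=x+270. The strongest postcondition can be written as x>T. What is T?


Formula: sp(P, x:=E) = exists old_x. (x = E[old_x/x]) AND P[old_x/x] (old_x is the value of x before the assignment; eliminate old_x by solving x = E[old_x/x] for old_x)
Step 1: Precondition P: x>169, i.e. old_x > 169
Step 2: Assignment gives x = old_x + 270, so old_x = x - 270
Step 3: Substitute into P: x - 270 > 169
Step 4: Simplify: x > 169+270 = 439

439


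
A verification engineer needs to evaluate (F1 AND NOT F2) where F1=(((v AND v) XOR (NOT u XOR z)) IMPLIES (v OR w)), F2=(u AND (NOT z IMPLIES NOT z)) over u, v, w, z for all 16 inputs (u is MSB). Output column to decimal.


F1 = (((v AND v) XOR (NOT u XOR z)) IMPLIES (v OR w))
F2 = (u AND (NOT z IMPLIES NOT z))
Counterexample to F1=>F2 is where F1=1 and F2=0.
Evaluate each row (bits = u,v,w,z, MSB first):
  row 0 [0000]: F1=0 F2=0 -> F1&~F2 -> 0
  row 1 [0001]: F1=1 F2=0 -> F1&~F2 -> 1
  row 2 [0010]: F1=1 F2=0 -> F1&~F2 -> 1
  row 3 [0011]: F1=1 F2=0 -> F1&~F2 -> 1
  row 4 [0100]: F1=1 F2=0 -> F1&~F2 -> 1
  row 5 [0101]: F1=1 F2=0 -> F1&~F2 -> 1
  row 6 [0110]: F1=1 F2=0 -> F1&~F2 -> 1
  row 7 [0111]: F1=1 F2=0 -> F1&~F2 -> 1
  row 8 [1000]: F1=1 F2=1 -> F1&~F2 -> 0
  row 9 [1001]: F1=0 F2=1 -> F1&~F2 -> 0
  row 10 [1010]: F1=1 F2=1 -> F1&~F2 -> 0
  row 11 [1011]: F1=1 F2=1 -> F1&~F2 -> 0
  row 12 [1100]: F1=1 F2=1 -> F1&~F2 -> 0
  row 13 [1101]: F1=1 F2=1 -> F1&~F2 -> 0
  row 14 [1110]: F1=1 F2=1 -> F1&~F2 -> 0
  row 15 [1111]: F1=1 F2=1 -> F1&~F2 -> 0
Full result column, 4 rows per line (u,v fixed per line; w,z runs 00..11 left to right):
  rows 0-3 [u,v=00]: 0111  = hex 7
  rows 4-7 [u,v=01]: 1111  = hex F
  rows 8-11 [u,v=10]: 0000  = hex 0
  rows 12-15 [u,v=11]: 0000  = hex 0
Counterexample vector (row 0 .. row 15) = 0111111100000000
Output column grouped in 4s = 0111 1111 0000 0000 = 0x7F00
Convert to decimal digit by digit (value = value*16 + digit):
  7 -> 7
  7*16 + 15 (F) = 127
  127*16 + 0 = 2032
  2032*16 + 0 = 32512
Decimal = 32512

32512


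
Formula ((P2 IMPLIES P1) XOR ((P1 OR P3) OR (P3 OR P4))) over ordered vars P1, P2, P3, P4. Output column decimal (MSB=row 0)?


Formula: ((P2 IMPLIES P1) XOR ((P1 OR P3) OR (P3 OR P4))) over P1, P2, P3, P4 (16 rows)
Evaluate each row (bits = P1,P2,P3,P4, MSB first):
  row 0 [0000]: ((0 IMPLIES 0) XOR ((0 OR 0) OR (0 OR 0))) -> 1
  row 1 [0001]: ((0 IMPLIES 0) XOR ((0 OR 0) OR (0 OR 1))) -> 0
  row 2 [0010]: ((0 IMPLIES 0) XOR ((0 OR 1) OR (1 OR 0))) -> 0
  row 3 [0011]: ((0 IMPLIES 0) XOR ((0 OR 1) OR (1 OR 1))) -> 0
  row 4 [0100]: ((1 IMPLIES 0) XOR ((0 OR 0) OR (0 OR 0))) -> 0
  row 5 [0101]: ((1 IMPLIES 0) XOR ((0 OR 0) OR (0 OR 1))) -> 1
  row 6 [0110]: ((1 IMPLIES 0) XOR ((0 OR 1) OR (1 OR 0))) -> 1
  row 7 [0111]: ((1 IMPLIES 0) XOR ((0 OR 1) OR (1 OR 1))) -> 1
  row 8 [1000]: ((0 IMPLIES 1) XOR ((1 OR 0) OR (0 OR 0))) -> 0
  row 9 [1001]: ((0 IMPLIES 1) XOR ((1 OR 0) OR (0 OR 1))) -> 0
  row 10 [1010]: ((0 IMPLIES 1) XOR ((1 OR 1) OR (1 OR 0))) -> 0
  row 11 [1011]: ((0 IMPLIES 1) XOR ((1 OR 1) OR (1 OR 1))) -> 0
  row 12 [1100]: ((1 IMPLIES 1) XOR ((1 OR 0) OR (0 OR 0))) -> 0
  row 13 [1101]: ((1 IMPLIES 1) XOR ((1 OR 0) OR (0 OR 1))) -> 0
  row 14 [1110]: ((1 IMPLIES 1) XOR ((1 OR 1) OR (1 OR 0))) -> 0
  row 15 [1111]: ((1 IMPLIES 1) XOR ((1 OR 1) OR (1 OR 1))) -> 0
Full result column, 4 rows per line (P1,P2 fixed per line; P3,P4 runs 00..11 left to right):
  rows 0-3 [P1,P2=00]: 1000  = hex 8
  rows 4-7 [P1,P2=01]: 0111  = hex 7
  rows 8-11 [P1,P2=10]: 0000  = hex 0
  rows 12-15 [P1,P2=11]: 0000  = hex 0
Output column (row 0 .. row 15) = 1000011100000000
Output column grouped in 4s = 1000 0111 0000 0000 = 0x8700
Convert to decimal digit by digit (value = value*16 + digit):
  8 -> 8
  8*16 + 7 = 135
  135*16 + 0 = 2160
  2160*16 + 0 = 34560
Decimal = 34560

34560


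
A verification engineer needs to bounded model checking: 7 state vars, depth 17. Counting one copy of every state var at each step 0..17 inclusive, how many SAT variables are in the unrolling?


BMC unrolls to depth k, creating one copy of each state var for steps 0..k.
Step count = 17 + 1 = 18 (steps 0 through 17)
Vars per step = 7
Total = 7 * 18 = 126

126


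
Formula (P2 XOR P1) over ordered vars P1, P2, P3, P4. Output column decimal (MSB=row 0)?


Formula: (P2 XOR P1) over P1, P2, P3, P4 (16 rows)
Evaluate each row (bits = P1,P2,P3,P4, MSB first):
  row 0 [0000]: (0 XOR 0) -> 0
  row 1 [0001]: (0 XOR 0) -> 0
  row 2 [0010]: (0 XOR 0) -> 0
  row 3 [0011]: (0 XOR 0) -> 0
  row 4 [0100]: (1 XOR 0) -> 1
  row 5 [0101]: (1 XOR 0) -> 1
  row 6 [0110]: (1 XOR 0) -> 1
  row 7 [0111]: (1 XOR 0) -> 1
  row 8 [1000]: (0 XOR 1) -> 1
  row 9 [1001]: (0 XOR 1) -> 1
  row 10 [1010]: (0 XOR 1) -> 1
  row 11 [1011]: (0 XOR 1) -> 1
  row 12 [1100]: (1 XOR 1) -> 0
  row 13 [1101]: (1 XOR 1) -> 0
  row 14 [1110]: (1 XOR 1) -> 0
  row 15 [1111]: (1 XOR 1) -> 0
Full result column, 4 rows per line (P1,P2 fixed per line; P3,P4 runs 00..11 left to right):
  rows 0-3 [P1,P2=00]: 0000  = hex 0
  rows 4-7 [P1,P2=01]: 1111  = hex F
  rows 8-11 [P1,P2=10]: 1111  = hex F
  rows 12-15 [P1,P2=11]: 0000  = hex 0
Output column (row 0 .. row 15) = 0000111111110000
Output column grouped in 4s = 0000 1111 1111 0000 = 0x0FF0
Convert to decimal digit by digit (value = value*16 + digit):
  0 -> 0
  0*16 + 15 (F) = 15
  15*16 + 15 (F) = 255
  255*16 + 0 = 4080
Decimal = 4080

4080


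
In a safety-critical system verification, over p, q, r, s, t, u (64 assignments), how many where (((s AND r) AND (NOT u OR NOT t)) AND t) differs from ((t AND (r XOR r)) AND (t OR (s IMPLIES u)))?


F1 = (((s AND r) AND (NOT u OR NOT t)) AND t)
F2 = ((t AND (r XOR r)) AND (t OR (s IMPLIES u)))
Evaluate both on each of 64 rows (bits = p,q,r,s,t,u):
  row 0 [000000]: F1=0 F2=0 -> 0
  row 1 [000001]: F1=0 F2=0 -> 0
  row 2 [000010]: F1=0 F2=0 -> 0
  row 3 [000011]: F1=0 F2=0 -> 0
  row 4 [000100]: F1=0 F2=0 -> 0
  (every remaining row is evaluated the same way; all 64 results are listed next)
Full result column, 8 rows per line (p,q,r fixed per line; s,t,u runs 000..111 left to right):
  rows 0-7 [p,q,r=000]: 00000000  (ones: 0)
  rows 8-15 [p,q,r=001]: 00000010  (ones: 1)
  rows 16-23 [p,q,r=010]: 00000000  (ones: 0)
  rows 24-31 [p,q,r=011]: 00000010  (ones: 1)
  rows 32-39 [p,q,r=100]: 00000000  (ones: 0)
  rows 40-47 [p,q,r=101]: 00000010  (ones: 1)
  rows 48-55 [p,q,r=110]: 00000000  (ones: 0)
  rows 56-63 [p,q,r=111]: 00000010  (ones: 1)
Disagreements = 0+1+0+1+0+1+0+1 = 4

4


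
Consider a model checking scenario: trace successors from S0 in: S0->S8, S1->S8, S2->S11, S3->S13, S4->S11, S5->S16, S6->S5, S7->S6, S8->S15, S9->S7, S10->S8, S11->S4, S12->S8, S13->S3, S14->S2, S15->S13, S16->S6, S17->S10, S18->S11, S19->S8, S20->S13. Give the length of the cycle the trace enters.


Trace from S0 until a state repeats:
  S0 -> S8 -> S15 -> S13 -> S3 -> S13
S13 first seen at step 3, revisited at step 5.
Cycle length = 5 - 3 = 2

2


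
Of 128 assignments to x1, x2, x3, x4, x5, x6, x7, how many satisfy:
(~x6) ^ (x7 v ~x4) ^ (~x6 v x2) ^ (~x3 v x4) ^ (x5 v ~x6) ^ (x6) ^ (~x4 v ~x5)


CNF with 7 clauses over 7 vars (128 assignments).
An assignment satisfies CNF iff every clause has >=1 true literal.
Check each row (bits = x1,x2,x3,x4,x5,x6,x7; clause T/F shown):
  row 0 [0000000]: clauses=TTTTTFT -> 0
  row 1 [0000001]: clauses=TTTTTFT -> 0
  row 2 [0000010]: clauses=FTFTFTT -> 0
  row 3 [0000011]: clauses=FTFTFTT -> 0
  row 4 [0000100]: clauses=TTTTTFT -> 0
  (every remaining row is evaluated the same way; all 128 results are listed next)
Full result column, 8 rows per line (x1,x2,x3,x4 fixed per line; x5,x6,x7 runs 000..111 left to right):
  rows 0-7 [x1,x2,x3,x4=0000]: 00000000  (ones: 0)
  rows 8-15 [x1,x2,x3,x4=0001]: 00000000  (ones: 0)
  rows 16-23 [x1,x2,x3,x4=0010]: 00000000  (ones: 0)
  rows 24-31 [x1,x2,x3,x4=0011]: 00000000  (ones: 0)
  rows 32-39 [x1,x2,x3,x4=0100]: 00000000  (ones: 0)
  rows 40-47 [x1,x2,x3,x4=0101]: 00000000  (ones: 0)
  rows 48-55 [x1,x2,x3,x4=0110]: 00000000  (ones: 0)
  rows 56-63 [x1,x2,x3,x4=0111]: 00000000  (ones: 0)
  rows 64-71 [x1,x2,x3,x4=1000]: 00000000  (ones: 0)
  rows 72-79 [x1,x2,x3,x4=1001]: 00000000  (ones: 0)
  rows 80-87 [x1,x2,x3,x4=1010]: 00000000  (ones: 0)
  rows 88-95 [x1,x2,x3,x4=1011]: 00000000  (ones: 0)
  rows 96-103 [x1,x2,x3,x4=1100]: 00000000  (ones: 0)
  rows 104-111 [x1,x2,x3,x4=1101]: 00000000  (ones: 0)
  rows 112-119 [x1,x2,x3,x4=1110]: 00000000  (ones: 0)
  rows 120-127 [x1,x2,x3,x4=1111]: 00000000  (ones: 0)
Satisfying assignments = 0+0+0+0+0+0+0+0+0+0+0+0+0+0+0+0 = 0

0


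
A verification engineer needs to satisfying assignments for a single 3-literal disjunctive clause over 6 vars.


Step 1: Total=2^6=64
Step 2: Unsat when all 3 false: 2^3=8
Step 3: Sat=64-8=56

56


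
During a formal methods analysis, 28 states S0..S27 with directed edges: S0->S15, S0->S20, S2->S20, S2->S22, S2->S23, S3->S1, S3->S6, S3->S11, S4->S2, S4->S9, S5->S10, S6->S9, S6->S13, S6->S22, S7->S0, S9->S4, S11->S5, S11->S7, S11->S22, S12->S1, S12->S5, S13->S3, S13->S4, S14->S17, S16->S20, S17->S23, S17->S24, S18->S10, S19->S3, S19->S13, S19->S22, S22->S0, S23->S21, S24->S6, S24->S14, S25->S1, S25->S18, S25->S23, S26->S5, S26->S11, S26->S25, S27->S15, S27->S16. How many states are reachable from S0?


BFS from S0:
  layer 0: {S0}
  layer 1: {S15, S20}
Reachable set: {S0, S15, S20}
Count = 3

3


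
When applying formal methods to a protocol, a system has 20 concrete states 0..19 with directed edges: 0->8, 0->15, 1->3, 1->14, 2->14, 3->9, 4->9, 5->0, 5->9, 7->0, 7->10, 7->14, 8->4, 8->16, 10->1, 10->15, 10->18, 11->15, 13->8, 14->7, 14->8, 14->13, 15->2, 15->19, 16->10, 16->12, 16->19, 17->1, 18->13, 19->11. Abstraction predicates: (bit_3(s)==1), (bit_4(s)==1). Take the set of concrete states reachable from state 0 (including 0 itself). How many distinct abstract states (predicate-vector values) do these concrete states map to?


BFS from 0:
Concrete reachable: {0, 1, 2, 3, 4, 7, 8, 9, 10, 11, 12, 13, 14, 15, 16, 18, 19}
Abstract via predicates (bit_3(s)==1), (bit_4(s)==1):
  (0,0) <- {0, 1, 2, 3, 4, 7}
  (0,1) <- {16, 18, 19}
  (1,0) <- {8, 9, 10, 11, 12, 13, 14, 15}
Distinct abstract states = 3

3


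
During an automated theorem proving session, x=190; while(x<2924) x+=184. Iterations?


Step 1: x goes from 190 toward 2924 by 184; the body runs while x<2924, so iterations = ceil((bound-start)/step)
Step 2: Distance=2734
Step 3: ceil(2734/184)=15

15


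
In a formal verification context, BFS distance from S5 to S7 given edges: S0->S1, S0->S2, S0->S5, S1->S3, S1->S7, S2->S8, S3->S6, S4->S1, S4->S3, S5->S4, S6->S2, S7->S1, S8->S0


BFS layer-by-layer from S5:
  dist 0: {S5}
  dist 1: {S4}
  dist 2: {S1, S3}
  dist 3: {S6, S7}
  -> S7 reached at distance 3
Shortest path length = 3

3


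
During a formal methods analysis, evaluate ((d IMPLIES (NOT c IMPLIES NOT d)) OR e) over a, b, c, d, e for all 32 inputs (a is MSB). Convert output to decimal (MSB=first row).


Formula: ((d IMPLIES (NOT c IMPLIES NOT d)) OR e) over a, b, c, d, e (32 rows)
Evaluate each row (bits = a,b,c,d,e, MSB first):
  row 0 [00000]: ((0 IMPLIES (NOT 0 IMPLIES NOT 0)) OR 0) -> 1
  row 1 [00001]: ((0 IMPLIES (NOT 0 IMPLIES NOT 0)) OR 1) -> 1
  row 2 [00010]: ((1 IMPLIES (NOT 0 IMPLIES NOT 1)) OR 0) -> 0
  row 3 [00011]: ((1 IMPLIES (NOT 0 IMPLIES NOT 1)) OR 1) -> 1
  row 4 [00100]: ((0 IMPLIES (NOT 1 IMPLIES NOT 0)) OR 0) -> 1
  row 5 [00101]: ((0 IMPLIES (NOT 1 IMPLIES NOT 0)) OR 1) -> 1
  row 6 [00110]: ((1 IMPLIES (NOT 1 IMPLIES NOT 1)) OR 0) -> 1
  row 7 [00111]: ((1 IMPLIES (NOT 1 IMPLIES NOT 1)) OR 1) -> 1
  row 8 [01000]: ((0 IMPLIES (NOT 0 IMPLIES NOT 0)) OR 0) -> 1
  row 9 [01001]: ((0 IMPLIES (NOT 0 IMPLIES NOT 0)) OR 1) -> 1
  row 10 [01010]: ((1 IMPLIES (NOT 0 IMPLIES NOT 1)) OR 0) -> 0
  row 11 [01011]: ((1 IMPLIES (NOT 0 IMPLIES NOT 1)) OR 1) -> 1
  row 12 [01100]: ((0 IMPLIES (NOT 1 IMPLIES NOT 0)) OR 0) -> 1
  row 13 [01101]: ((0 IMPLIES (NOT 1 IMPLIES NOT 0)) OR 1) -> 1
  row 14 [01110]: ((1 IMPLIES (NOT 1 IMPLIES NOT 1)) OR 0) -> 1
  row 15 [01111]: ((1 IMPLIES (NOT 1 IMPLIES NOT 1)) OR 1) -> 1
  row 16 [10000]: ((0 IMPLIES (NOT 0 IMPLIES NOT 0)) OR 0) -> 1
  row 17 [10001]: ((0 IMPLIES (NOT 0 IMPLIES NOT 0)) OR 1) -> 1
  row 18 [10010]: ((1 IMPLIES (NOT 0 IMPLIES NOT 1)) OR 0) -> 0
  row 19 [10011]: ((1 IMPLIES (NOT 0 IMPLIES NOT 1)) OR 1) -> 1
  row 20 [10100]: ((0 IMPLIES (NOT 1 IMPLIES NOT 0)) OR 0) -> 1
  row 21 [10101]: ((0 IMPLIES (NOT 1 IMPLIES NOT 0)) OR 1) -> 1
  row 22 [10110]: ((1 IMPLIES (NOT 1 IMPLIES NOT 1)) OR 0) -> 1
  row 23 [10111]: ((1 IMPLIES (NOT 1 IMPLIES NOT 1)) OR 1) -> 1
  row 24 [11000]: ((0 IMPLIES (NOT 0 IMPLIES NOT 0)) OR 0) -> 1
  row 25 [11001]: ((0 IMPLIES (NOT 0 IMPLIES NOT 0)) OR 1) -> 1
  row 26 [11010]: ((1 IMPLIES (NOT 0 IMPLIES NOT 1)) OR 0) -> 0
  row 27 [11011]: ((1 IMPLIES (NOT 0 IMPLIES NOT 1)) OR 1) -> 1
  row 28 [11100]: ((0 IMPLIES (NOT 1 IMPLIES NOT 0)) OR 0) -> 1
  row 29 [11101]: ((0 IMPLIES (NOT 1 IMPLIES NOT 0)) OR 1) -> 1
  row 30 [11110]: ((1 IMPLIES (NOT 1 IMPLIES NOT 1)) OR 0) -> 1
  row 31 [11111]: ((1 IMPLIES (NOT 1 IMPLIES NOT 1)) OR 1) -> 1
Full result column, 4 rows per line (a,b,c fixed per line; d,e runs 00..11 left to right):
  rows 0-3 [a,b,c=000]: 1101  = hex D
  rows 4-7 [a,b,c=001]: 1111  = hex F
  rows 8-11 [a,b,c=010]: 1101  = hex D
  rows 12-15 [a,b,c=011]: 1111  = hex F
  rows 16-19 [a,b,c=100]: 1101  = hex D
  rows 20-23 [a,b,c=101]: 1111  = hex F
  rows 24-27 [a,b,c=110]: 1101  = hex D
  rows 28-31 [a,b,c=111]: 1111  = hex F
Output column (row 0 .. row 31) = 11011111110111111101111111011111
Output column grouped in 4s = 1101 1111 1101 1111 1101 1111 1101 1111 = 0xDFDFDFDF
Convert to decimal digit by digit (value = value*16 + digit):
  D -> 13
  13*16 + 15 (F) = 223
  223*16 + 13 (D) = 3581
  3581*16 + 15 (F) = 57311
  57311*16 + 13 (D) = 916989
  916989*16 + 15 (F) = 14671839
  14671839*16 + 13 (D) = 234749437
  234749437*16 + 15 (F) = 3755991007
Decimal = 3755991007

3755991007


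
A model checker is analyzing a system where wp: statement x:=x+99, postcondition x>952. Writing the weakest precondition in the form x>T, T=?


Formula: wp(x:=E, P) = P[E/x] (substitute E for x in postcondition)
Step 1: Postcondition: x>952
Step 2: Substitute x+99 for x: x+99>952
Step 3: Solve for x: x > 952-99 = 853

853


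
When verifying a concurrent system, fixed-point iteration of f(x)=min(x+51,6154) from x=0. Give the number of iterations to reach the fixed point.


Step 1: x=0, cap=6154, increment=51
Step 2: x grows by 51 each step until capped at 6154; fixed point is x=6154
Step 3: iterations = ceil(6154/51) = 121

121


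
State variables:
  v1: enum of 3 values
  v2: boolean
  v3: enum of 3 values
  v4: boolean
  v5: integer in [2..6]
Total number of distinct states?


State space = product of domain sizes of all variables.
Domain sizes:
  v1 (enum of 3 values): 3
  v2 (boolean): 2
  v3 (enum of 3 values): 3
  v4 (boolean): 2
  v5 (integer in [2..6]): 5
Product = 3 * 2 * 3 * 2 * 5 = 180

180


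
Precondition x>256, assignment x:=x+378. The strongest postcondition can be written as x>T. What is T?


Formula: sp(P, x:=E) = exists old_x. (x = E[old_x/x]) AND P[old_x/x] (old_x is the value of x before the assignment; eliminate old_x by solving x = E[old_x/x] for old_x)
Step 1: Precondition P: x>256, i.e. old_x > 256
Step 2: Assignment gives x = old_x + 378, so old_x = x - 378
Step 3: Substitute into P: x - 378 > 256
Step 4: Simplify: x > 256+378 = 634

634


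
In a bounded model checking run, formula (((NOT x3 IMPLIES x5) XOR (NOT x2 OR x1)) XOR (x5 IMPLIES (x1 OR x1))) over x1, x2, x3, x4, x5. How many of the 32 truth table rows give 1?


Formula: (((NOT x3 IMPLIES x5) XOR (NOT x2 OR x1)) XOR (x5 IMPLIES (x1 OR x1))) over 5 vars (32 rows)
Evaluate each row (x1, x2, x3, x4, x5 as bits, MSB first):
  row 0 [00000]: (((NOT 0 IMPLIES 0) XOR (NOT 0 OR 0)) XOR (0 IMPLIES (0 OR 0))) -> 0
  row 1 [00001]: (((NOT 0 IMPLIES 1) XOR (NOT 0 OR 0)) XOR (1 IMPLIES (0 OR 0))) -> 0
  row 2 [00010]: (((NOT 0 IMPLIES 0) XOR (NOT 0 OR 0)) XOR (0 IMPLIES (0 OR 0))) -> 0
  row 3 [00011]: (((NOT 0 IMPLIES 1) XOR (NOT 0 OR 0)) XOR (1 IMPLIES (0 OR 0))) -> 0
  row 4 [00100]: (((NOT 1 IMPLIES 0) XOR (NOT 0 OR 0)) XOR (0 IMPLIES (0 OR 0))) -> 1
  row 5 [00101]: (((NOT 1 IMPLIES 1) XOR (NOT 0 OR 0)) XOR (1 IMPLIES (0 OR 0))) -> 0
  row 6 [00110]: (((NOT 1 IMPLIES 0) XOR (NOT 0 OR 0)) XOR (0 IMPLIES (0 OR 0))) -> 1
  row 7 [00111]: (((NOT 1 IMPLIES 1) XOR (NOT 0 OR 0)) XOR (1 IMPLIES (0 OR 0))) -> 0
  row 8 [01000]: (((NOT 0 IMPLIES 0) XOR (NOT 1 OR 0)) XOR (0 IMPLIES (0 OR 0))) -> 1
  row 9 [01001]: (((NOT 0 IMPLIES 1) XOR (NOT 1 OR 0)) XOR (1 IMPLIES (0 OR 0))) -> 1
  row 10 [01010]: (((NOT 0 IMPLIES 0) XOR (NOT 1 OR 0)) XOR (0 IMPLIES (0 OR 0))) -> 1
  row 11 [01011]: (((NOT 0 IMPLIES 1) XOR (NOT 1 OR 0)) XOR (1 IMPLIES (0 OR 0))) -> 1
  row 12 [01100]: (((NOT 1 IMPLIES 0) XOR (NOT 1 OR 0)) XOR (0 IMPLIES (0 OR 0))) -> 0
  row 13 [01101]: (((NOT 1 IMPLIES 1) XOR (NOT 1 OR 0)) XOR (1 IMPLIES (0 OR 0))) -> 1
  row 14 [01110]: (((NOT 1 IMPLIES 0) XOR (NOT 1 OR 0)) XOR (0 IMPLIES (0 OR 0))) -> 0
  row 15 [01111]: (((NOT 1 IMPLIES 1) XOR (NOT 1 OR 0)) XOR (1 IMPLIES (0 OR 0))) -> 1
  row 16 [10000]: (((NOT 0 IMPLIES 0) XOR (NOT 0 OR 1)) XOR (0 IMPLIES (1 OR 1))) -> 0
  row 17 [10001]: (((NOT 0 IMPLIES 1) XOR (NOT 0 OR 1)) XOR (1 IMPLIES (1 OR 1))) -> 1
  row 18 [10010]: (((NOT 0 IMPLIES 0) XOR (NOT 0 OR 1)) XOR (0 IMPLIES (1 OR 1))) -> 0
  row 19 [10011]: (((NOT 0 IMPLIES 1) XOR (NOT 0 OR 1)) XOR (1 IMPLIES (1 OR 1))) -> 1
  row 20 [10100]: (((NOT 1 IMPLIES 0) XOR (NOT 0 OR 1)) XOR (0 IMPLIES (1 OR 1))) -> 1
  row 21 [10101]: (((NOT 1 IMPLIES 1) XOR (NOT 0 OR 1)) XOR (1 IMPLIES (1 OR 1))) -> 1
  row 22 [10110]: (((NOT 1 IMPLIES 0) XOR (NOT 0 OR 1)) XOR (0 IMPLIES (1 OR 1))) -> 1
  row 23 [10111]: (((NOT 1 IMPLIES 1) XOR (NOT 0 OR 1)) XOR (1 IMPLIES (1 OR 1))) -> 1
  row 24 [11000]: (((NOT 0 IMPLIES 0) XOR (NOT 1 OR 1)) XOR (0 IMPLIES (1 OR 1))) -> 0
  row 25 [11001]: (((NOT 0 IMPLIES 1) XOR (NOT 1 OR 1)) XOR (1 IMPLIES (1 OR 1))) -> 1
  row 26 [11010]: (((NOT 0 IMPLIES 0) XOR (NOT 1 OR 1)) XOR (0 IMPLIES (1 OR 1))) -> 0
  row 27 [11011]: (((NOT 0 IMPLIES 1) XOR (NOT 1 OR 1)) XOR (1 IMPLIES (1 OR 1))) -> 1
  row 28 [11100]: (((NOT 1 IMPLIES 0) XOR (NOT 1 OR 1)) XOR (0 IMPLIES (1 OR 1))) -> 1
  row 29 [11101]: (((NOT 1 IMPLIES 1) XOR (NOT 1 OR 1)) XOR (1 IMPLIES (1 OR 1))) -> 1
  row 30 [11110]: (((NOT 1 IMPLIES 0) XOR (NOT 1 OR 1)) XOR (0 IMPLIES (1 OR 1))) -> 1
  row 31 [11111]: (((NOT 1 IMPLIES 1) XOR (NOT 1 OR 1)) XOR (1 IMPLIES (1 OR 1))) -> 1
Full result column, 8 rows per line (x1,x2 fixed per line; x3,x4,x5 runs 000..111 left to right):
  rows 0-7 [x1,x2=00]: 00001010  (ones: 2)
  rows 8-15 [x1,x2=01]: 11110101  (ones: 6)
  rows 16-23 [x1,x2=10]: 01011111  (ones: 6)
  rows 24-31 [x1,x2=11]: 01011111  (ones: 6)
Count of 1-rows = 2+6+6+6 = 20

20


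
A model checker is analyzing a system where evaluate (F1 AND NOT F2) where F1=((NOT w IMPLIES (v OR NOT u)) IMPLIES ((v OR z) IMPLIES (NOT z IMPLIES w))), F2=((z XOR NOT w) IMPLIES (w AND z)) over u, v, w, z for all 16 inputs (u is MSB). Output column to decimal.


F1 = ((NOT w IMPLIES (v OR NOT u)) IMPLIES ((v OR z) IMPLIES (NOT z IMPLIES w)))
F2 = ((z XOR NOT w) IMPLIES (w AND z))
Counterexample to F1=>F2 is where F1=1 and F2=0.
Evaluate each row (bits = u,v,w,z, MSB first):
  row 0 [0000]: F1=1 F2=0 -> F1&~F2 -> 1
  row 1 [0001]: F1=1 F2=1 -> F1&~F2 -> 0
  row 2 [0010]: F1=1 F2=1 -> F1&~F2 -> 0
  row 3 [0011]: F1=1 F2=1 -> F1&~F2 -> 0
  row 4 [0100]: F1=0 F2=0 -> F1&~F2 -> 0
  row 5 [0101]: F1=1 F2=1 -> F1&~F2 -> 0
  row 6 [0110]: F1=1 F2=1 -> F1&~F2 -> 0
  row 7 [0111]: F1=1 F2=1 -> F1&~F2 -> 0
  row 8 [1000]: F1=1 F2=0 -> F1&~F2 -> 1
  row 9 [1001]: F1=1 F2=1 -> F1&~F2 -> 0
  row 10 [1010]: F1=1 F2=1 -> F1&~F2 -> 0
  row 11 [1011]: F1=1 F2=1 -> F1&~F2 -> 0
  row 12 [1100]: F1=0 F2=0 -> F1&~F2 -> 0
  row 13 [1101]: F1=1 F2=1 -> F1&~F2 -> 0
  row 14 [1110]: F1=1 F2=1 -> F1&~F2 -> 0
  row 15 [1111]: F1=1 F2=1 -> F1&~F2 -> 0
Full result column, 4 rows per line (u,v fixed per line; w,z runs 00..11 left to right):
  rows 0-3 [u,v=00]: 1000  = hex 8
  rows 4-7 [u,v=01]: 0000  = hex 0
  rows 8-11 [u,v=10]: 1000  = hex 8
  rows 12-15 [u,v=11]: 0000  = hex 0
Counterexample vector (row 0 .. row 15) = 1000000010000000
Output column grouped in 4s = 1000 0000 1000 0000 = 0x8080
Convert to decimal digit by digit (value = value*16 + digit):
  8 -> 8
  8*16 + 0 = 128
  128*16 + 8 = 2056
  2056*16 + 0 = 32896
Decimal = 32896

32896


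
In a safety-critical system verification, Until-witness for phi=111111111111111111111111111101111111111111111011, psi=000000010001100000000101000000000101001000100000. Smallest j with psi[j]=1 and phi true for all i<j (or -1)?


(phi U psi) at 0: need smallest j with psi[j]=1 and phi[i]=1 for all i in [0,j).
Scan from step 0:
  step 0: phi=1, psi=0 -> continue
  step 1: phi=1, psi=0 -> continue
  step 2: phi=1, psi=0 -> continue
  step 3: phi=1, psi=0 -> continue
  step 7: psi=1 and phi held for [0,7) -> witness found
Witness step = 7

7


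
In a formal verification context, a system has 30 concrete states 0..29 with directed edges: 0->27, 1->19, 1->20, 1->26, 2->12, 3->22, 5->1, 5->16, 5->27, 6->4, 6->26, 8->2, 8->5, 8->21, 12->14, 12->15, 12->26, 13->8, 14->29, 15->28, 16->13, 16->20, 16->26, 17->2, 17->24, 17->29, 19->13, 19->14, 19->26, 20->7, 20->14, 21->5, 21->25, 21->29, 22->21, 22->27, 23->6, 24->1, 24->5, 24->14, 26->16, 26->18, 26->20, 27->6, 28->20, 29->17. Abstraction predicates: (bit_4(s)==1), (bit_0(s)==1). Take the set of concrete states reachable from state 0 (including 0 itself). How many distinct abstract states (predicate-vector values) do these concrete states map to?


BFS from 0:
Concrete reachable: {0, 1, 2, 4, 5, 6, 7, 8, 12, 13, 14, 15, 16, 17, 18, 19, 20, 21, 24, 25, 26, 27, 28, 29}
Abstract via predicates (bit_4(s)==1), (bit_0(s)==1):
  (0,0) <- {0, 2, 4, 6, 8, 12, 14}
  (0,1) <- {1, 5, 7, 13, 15}
  (1,0) <- {16, 18, 20, 24, 26, 28}
  (1,1) <- {17, 19, 21, 25, 27, 29}
Distinct abstract states = 4

4


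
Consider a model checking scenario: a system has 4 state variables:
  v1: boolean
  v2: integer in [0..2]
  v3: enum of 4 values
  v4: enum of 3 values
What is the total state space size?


State space = product of domain sizes of all variables.
Domain sizes:
  v1 (boolean): 2
  v2 (integer in [0..2]): 3
  v3 (enum of 4 values): 4
  v4 (enum of 3 values): 3
Product = 2 * 3 * 4 * 3 = 72

72


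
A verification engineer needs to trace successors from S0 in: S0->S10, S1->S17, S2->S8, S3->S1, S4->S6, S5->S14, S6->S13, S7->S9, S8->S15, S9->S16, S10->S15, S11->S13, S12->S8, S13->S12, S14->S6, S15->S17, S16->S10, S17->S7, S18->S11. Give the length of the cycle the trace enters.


Trace from S0 until a state repeats:
  S0 -> S10 -> S15 -> S17 -> S7 -> S9 -> S16 -> S10
S10 first seen at step 1, revisited at step 7.
Cycle length = 7 - 1 = 6

6


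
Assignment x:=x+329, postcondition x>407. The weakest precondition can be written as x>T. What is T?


Formula: wp(x:=E, P) = P[E/x] (substitute E for x in postcondition)
Step 1: Postcondition: x>407
Step 2: Substitute x+329 for x: x+329>407
Step 3: Solve for x: x > 407-329 = 78

78


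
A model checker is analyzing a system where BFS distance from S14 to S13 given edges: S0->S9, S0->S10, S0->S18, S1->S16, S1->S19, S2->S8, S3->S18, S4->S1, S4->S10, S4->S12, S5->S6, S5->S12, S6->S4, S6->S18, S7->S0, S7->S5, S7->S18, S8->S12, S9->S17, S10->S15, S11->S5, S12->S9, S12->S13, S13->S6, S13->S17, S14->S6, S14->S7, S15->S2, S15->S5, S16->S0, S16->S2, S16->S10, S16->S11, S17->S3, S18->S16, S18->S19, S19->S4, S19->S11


BFS layer-by-layer from S14:
  dist 0: {S14}
  dist 1: {S6, S7}
  dist 2: {S0, S4, S5, S18}
  dist 3: {S1, S9, S10, S12, S16, S19}
  dist 4: {S2, S11, S13, S15, S17}
  -> S13 reached at distance 4
Shortest path length = 4

4


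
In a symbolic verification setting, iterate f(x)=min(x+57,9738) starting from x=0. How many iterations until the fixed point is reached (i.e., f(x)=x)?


Step 1: x=0, cap=9738, increment=57
Step 2: x grows by 57 each step until capped at 9738; fixed point is x=9738
Step 3: iterations = ceil(9738/57) = 171

171


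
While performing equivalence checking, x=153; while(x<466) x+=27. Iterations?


Step 1: x goes from 153 toward 466 by 27; the body runs while x<466, so iterations = ceil((bound-start)/step)
Step 2: Distance=313
Step 3: ceil(313/27)=12

12


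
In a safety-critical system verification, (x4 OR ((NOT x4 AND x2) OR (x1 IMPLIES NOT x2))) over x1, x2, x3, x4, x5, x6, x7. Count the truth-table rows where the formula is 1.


Formula: (x4 OR ((NOT x4 AND x2) OR (x1 IMPLIES NOT x2))) over 7 vars (128 rows)
Evaluate each row (x1, x2, x3, x4, x5, x6, x7 as bits, MSB first):
  row 0 [0000000]: (0 OR ((NOT 0 AND 0) OR (0 IMPLIES NOT 0))) -> 1
  row 1 [0000001]: (0 OR ((NOT 0 AND 0) OR (0 IMPLIES NOT 0))) -> 1
  row 2 [0000010]: (0 OR ((NOT 0 AND 0) OR (0 IMPLIES NOT 0))) -> 1
  row 3 [0000011]: (0 OR ((NOT 0 AND 0) OR (0 IMPLIES NOT 0))) -> 1
  row 4 [0000100]: (0 OR ((NOT 0 AND 0) OR (0 IMPLIES NOT 0))) -> 1
  (every remaining row is evaluated the same way; all 128 results are listed next)
Full result column, 8 rows per line (x1,x2,x3,x4 fixed per line; x5,x6,x7 runs 000..111 left to right):
  rows 0-7 [x1,x2,x3,x4=0000]: 11111111  (ones: 8)
  rows 8-15 [x1,x2,x3,x4=0001]: 11111111  (ones: 8)
  rows 16-23 [x1,x2,x3,x4=0010]: 11111111  (ones: 8)
  rows 24-31 [x1,x2,x3,x4=0011]: 11111111  (ones: 8)
  rows 32-39 [x1,x2,x3,x4=0100]: 11111111  (ones: 8)
  rows 40-47 [x1,x2,x3,x4=0101]: 11111111  (ones: 8)
  rows 48-55 [x1,x2,x3,x4=0110]: 11111111  (ones: 8)
  rows 56-63 [x1,x2,x3,x4=0111]: 11111111  (ones: 8)
  rows 64-71 [x1,x2,x3,x4=1000]: 11111111  (ones: 8)
  rows 72-79 [x1,x2,x3,x4=1001]: 11111111  (ones: 8)
  rows 80-87 [x1,x2,x3,x4=1010]: 11111111  (ones: 8)
  rows 88-95 [x1,x2,x3,x4=1011]: 11111111  (ones: 8)
  rows 96-103 [x1,x2,x3,x4=1100]: 11111111  (ones: 8)
  rows 104-111 [x1,x2,x3,x4=1101]: 11111111  (ones: 8)
  rows 112-119 [x1,x2,x3,x4=1110]: 11111111  (ones: 8)
  rows 120-127 [x1,x2,x3,x4=1111]: 11111111  (ones: 8)
Count of 1-rows = 8+8+8+8+8+8+8+8+8+8+8+8+8+8+8+8 = 128

128


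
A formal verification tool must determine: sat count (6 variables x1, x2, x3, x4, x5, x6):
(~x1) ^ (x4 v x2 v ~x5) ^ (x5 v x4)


CNF with 3 clauses over 6 vars (64 assignments).
An assignment satisfies CNF iff every clause has >=1 true literal.
Check each row (bits = x1,x2,x3,x4,x5,x6; clause T/F shown):
  row 0 [000000]: clauses=TTF -> 0
  row 1 [000001]: clauses=TTF -> 0
  row 2 [000010]: clauses=TFT -> 0
  row 3 [000011]: clauses=TFT -> 0
  row 4 [000100]: clauses=TTT -> 1
  (every remaining row is evaluated the same way; all 64 results are listed next)
Full result column, 8 rows per line (x1,x2,x3 fixed per line; x4,x5,x6 runs 000..111 left to right):
  rows 0-7 [x1,x2,x3=000]: 00001111  (ones: 4)
  rows 8-15 [x1,x2,x3=001]: 00001111  (ones: 4)
  rows 16-23 [x1,x2,x3=010]: 00111111  (ones: 6)
  rows 24-31 [x1,x2,x3=011]: 00111111  (ones: 6)
  rows 32-39 [x1,x2,x3=100]: 00000000  (ones: 0)
  rows 40-47 [x1,x2,x3=101]: 00000000  (ones: 0)
  rows 48-55 [x1,x2,x3=110]: 00000000  (ones: 0)
  rows 56-63 [x1,x2,x3=111]: 00000000  (ones: 0)
Satisfying assignments = 4+4+6+6+0+0+0+0 = 20

20


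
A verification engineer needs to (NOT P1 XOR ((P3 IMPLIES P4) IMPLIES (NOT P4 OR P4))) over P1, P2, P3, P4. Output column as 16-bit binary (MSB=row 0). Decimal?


Formula: (NOT P1 XOR ((P3 IMPLIES P4) IMPLIES (NOT P4 OR P4))) over P1, P2, P3, P4 (16 rows)
Evaluate each row (bits = P1,P2,P3,P4, MSB first):
  row 0 [0000]: (NOT 0 XOR ((0 IMPLIES 0) IMPLIES (NOT 0 OR 0))) -> 0
  row 1 [0001]: (NOT 0 XOR ((0 IMPLIES 1) IMPLIES (NOT 1 OR 1))) -> 0
  row 2 [0010]: (NOT 0 XOR ((1 IMPLIES 0) IMPLIES (NOT 0 OR 0))) -> 0
  row 3 [0011]: (NOT 0 XOR ((1 IMPLIES 1) IMPLIES (NOT 1 OR 1))) -> 0
  row 4 [0100]: (NOT 0 XOR ((0 IMPLIES 0) IMPLIES (NOT 0 OR 0))) -> 0
  row 5 [0101]: (NOT 0 XOR ((0 IMPLIES 1) IMPLIES (NOT 1 OR 1))) -> 0
  row 6 [0110]: (NOT 0 XOR ((1 IMPLIES 0) IMPLIES (NOT 0 OR 0))) -> 0
  row 7 [0111]: (NOT 0 XOR ((1 IMPLIES 1) IMPLIES (NOT 1 OR 1))) -> 0
  row 8 [1000]: (NOT 1 XOR ((0 IMPLIES 0) IMPLIES (NOT 0 OR 0))) -> 1
  row 9 [1001]: (NOT 1 XOR ((0 IMPLIES 1) IMPLIES (NOT 1 OR 1))) -> 1
  row 10 [1010]: (NOT 1 XOR ((1 IMPLIES 0) IMPLIES (NOT 0 OR 0))) -> 1
  row 11 [1011]: (NOT 1 XOR ((1 IMPLIES 1) IMPLIES (NOT 1 OR 1))) -> 1
  row 12 [1100]: (NOT 1 XOR ((0 IMPLIES 0) IMPLIES (NOT 0 OR 0))) -> 1
  row 13 [1101]: (NOT 1 XOR ((0 IMPLIES 1) IMPLIES (NOT 1 OR 1))) -> 1
  row 14 [1110]: (NOT 1 XOR ((1 IMPLIES 0) IMPLIES (NOT 0 OR 0))) -> 1
  row 15 [1111]: (NOT 1 XOR ((1 IMPLIES 1) IMPLIES (NOT 1 OR 1))) -> 1
Full result column, 4 rows per line (P1,P2 fixed per line; P3,P4 runs 00..11 left to right):
  rows 0-3 [P1,P2=00]: 0000  = hex 0
  rows 4-7 [P1,P2=01]: 0000  = hex 0
  rows 8-11 [P1,P2=10]: 1111  = hex F
  rows 12-15 [P1,P2=11]: 1111  = hex F
Output column (row 0 .. row 15) = 0000000011111111
Output column grouped in 4s = 0000 0000 1111 1111 = 0x00FF
Convert to decimal digit by digit (value = value*16 + digit):
  0 -> 0
  0*16 + 0 = 0
  0*16 + 15 (F) = 15
  15*16 + 15 (F) = 255
Decimal = 255

255
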